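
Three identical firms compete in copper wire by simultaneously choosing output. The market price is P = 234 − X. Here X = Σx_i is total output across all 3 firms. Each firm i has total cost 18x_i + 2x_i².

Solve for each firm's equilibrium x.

A representative firm's profit is π_i = x_i(234 − X) − 18x_i − 2x_i², with X = x_i + Σ_{j≠i} x_j.
First-order condition: 216 − 6x_i − Σ_{j≠i} x_j = 0.
With identical firms, set every x_j = x: then 216 − 6x − 2x = 0, i.e. x = 216/8 = 27.

27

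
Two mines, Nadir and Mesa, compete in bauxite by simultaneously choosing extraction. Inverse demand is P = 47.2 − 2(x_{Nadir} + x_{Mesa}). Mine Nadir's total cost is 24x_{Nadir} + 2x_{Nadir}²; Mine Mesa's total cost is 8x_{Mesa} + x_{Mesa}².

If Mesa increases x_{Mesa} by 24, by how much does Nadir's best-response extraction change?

-6

Mine Nadir's profit: π = x_{Nadir}(47.2 − 2(x_{Nadir} + x_{Mesa})) − 24x_{Nadir} − 2x_{Nadir}².
∂π/∂x_{Nadir} = 23.2 − 8x_{Nadir} − 2x_{Mesa} = 0, so x_{Nadir} = 2.9 − 0.25x_{Mesa}.
The reaction-function slope is −0.25, so a 24-unit rise in x_{Mesa} moves x_{Nadir} by −0.25 × 24 = −6. Nadir's best response falls — the actions are strategic substitutes.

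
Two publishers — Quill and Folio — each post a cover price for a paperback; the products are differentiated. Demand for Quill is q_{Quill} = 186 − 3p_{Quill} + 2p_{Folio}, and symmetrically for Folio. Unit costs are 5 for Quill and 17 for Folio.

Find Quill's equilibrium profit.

6768.75

Quill's profit: π = (p_{Quill} − 5)(186 − 3p_{Quill} + 2p_{Folio}).
∂π/∂p_{Quill} = 201 − 6p_{Quill} + 2p_{Folio} = 0 ⇒ p_{Quill} = 33.5 + (1/3)p_{Folio}.
Similarly p_{Folio} = 39.5 + (1/3)p_{Quill}.
Substituting the second reaction function into the first: p_{Quill} = 33.5 + (1/3)(39.5 + (1/3)p_{Quill}), which gives (8/9)p_{Quill} = 140/3 ⇒ p_{Quill} = 52.5.
Then p_{Folio} = 39.5 + (1/3)·52.5 = 57.
q_{Quill} = 186 − 3·52.5 + 2·57 = 142.5.
Profit = (52.5 − 5)·142.5 = 6768.75.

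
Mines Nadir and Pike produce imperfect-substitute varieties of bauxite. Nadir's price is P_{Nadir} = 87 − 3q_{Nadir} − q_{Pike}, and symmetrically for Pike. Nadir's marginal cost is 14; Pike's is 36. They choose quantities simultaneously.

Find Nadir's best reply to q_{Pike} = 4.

Mine Nadir's profit: π = q_{Nadir}(87 − 3q_{Nadir} − q_{Pike}) − 14q_{Nadir}.
∂π/∂q_{Nadir} = 73 − 6q_{Nadir} − q_{Pike} = 0 ⇒ q_{Nadir} = 73/6 − (1/6)q_{Pike}.
At q_{Pike} = 4: q_{Nadir} = 73/6 − (1/6)·4 = 11.5.

11.5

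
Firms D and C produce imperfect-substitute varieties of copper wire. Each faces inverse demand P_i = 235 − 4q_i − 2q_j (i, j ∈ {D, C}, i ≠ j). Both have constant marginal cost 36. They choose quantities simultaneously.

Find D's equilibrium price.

115.6

Firm D's profit: π = q_D(235 − 4q_D − 2q_C) − 36q_D.
∂π/∂q_D = 199 − 8q_D − 2q_C = 0 ⇒ q_D = 24.875 − 0.25q_C.
The game is symmetric, so in equilibrium q_C = q_D: the reaction function gives 1.25q_D = 24.875, hence q_D = 19.9.
P_D = 235 − 4·19.9 − 2·19.9 = 115.6.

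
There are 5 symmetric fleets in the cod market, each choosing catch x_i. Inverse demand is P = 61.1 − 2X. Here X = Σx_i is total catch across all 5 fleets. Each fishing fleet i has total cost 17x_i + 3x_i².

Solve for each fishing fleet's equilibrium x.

2.45

A representative fishing fleet's profit is π_i = x_i(61.1 − 2X) − 17x_i − 3x_i², with X = x_i + Σ_{j≠i} x_j.
First-order condition: 44.1 − 10x_i − 2Σ_{j≠i} x_j = 0.
With identical fishing fleets, set every x_j = x: then 44.1 − 10x − 8x = 0, i.e. x = 44.1/18 = 2.45.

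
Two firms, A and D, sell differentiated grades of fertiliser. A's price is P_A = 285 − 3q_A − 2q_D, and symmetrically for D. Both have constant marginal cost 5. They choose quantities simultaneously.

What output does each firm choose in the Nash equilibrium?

35

Firm A's profit: π = q_A(285 − 3q_A − 2q_D) − 5q_A.
∂π/∂q_A = 280 − 6q_A − 2q_D = 0 ⇒ q_A = 140/3 − (1/3)q_D.
By symmetry q_D = q_A; substituting into the reaction function, (4/3)q_A = 140/3 and q_A = 35.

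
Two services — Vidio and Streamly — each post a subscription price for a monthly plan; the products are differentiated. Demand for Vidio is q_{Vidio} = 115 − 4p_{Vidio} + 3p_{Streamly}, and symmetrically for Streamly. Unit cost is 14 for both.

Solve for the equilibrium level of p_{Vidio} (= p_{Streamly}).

34.2

Vidio's profit: π = (p_{Vidio} − 14)(115 − 4p_{Vidio} + 3p_{Streamly}).
∂π/∂p_{Vidio} = 171 − 8p_{Vidio} + 3p_{Streamly} = 0 ⇒ p_{Vidio} = 21.375 + 0.375p_{Streamly}.
Setting p_{Vidio} = p_{Streamly} in the reaction function: p_{Vidio} = 21.375 + 0.375p_{Vidio}, so p_{Vidio} = 21.375 / 0.625 = 34.2.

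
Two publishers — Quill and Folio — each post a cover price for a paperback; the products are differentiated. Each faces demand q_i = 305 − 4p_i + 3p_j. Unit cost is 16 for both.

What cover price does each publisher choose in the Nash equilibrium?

73.8

Quill's profit: π = (p_{Quill} − 16)(305 − 4p_{Quill} + 3p_{Folio}).
∂π/∂p_{Quill} = 369 − 8p_{Quill} + 3p_{Folio} = 0 ⇒ p_{Quill} = 46.125 + 0.375p_{Folio}.
The game is symmetric, so in equilibrium p_{Folio} = p_{Quill}: the reaction function gives 0.625p_{Quill} = 46.125, hence p_{Quill} = 73.8.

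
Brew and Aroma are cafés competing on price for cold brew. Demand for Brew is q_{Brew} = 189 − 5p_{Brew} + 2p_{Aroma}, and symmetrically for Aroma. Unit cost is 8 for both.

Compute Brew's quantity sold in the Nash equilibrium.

103.125

Brew's profit: π = (p_{Brew} − 8)(189 − 5p_{Brew} + 2p_{Aroma}).
∂π/∂p_{Brew} = 229 − 10p_{Brew} + 2p_{Aroma} = 0 ⇒ p_{Brew} = 22.9 + 0.2p_{Aroma}.
The game is symmetric, so in equilibrium p_{Aroma} = p_{Brew}: the reaction function gives 0.8p_{Brew} = 22.9, hence p_{Brew} = 28.625.
q_{Brew} = 189 − 5·28.625 + 2·28.625 = 103.125.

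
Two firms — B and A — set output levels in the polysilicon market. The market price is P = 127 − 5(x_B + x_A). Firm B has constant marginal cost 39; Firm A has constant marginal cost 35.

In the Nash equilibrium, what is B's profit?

156.8

Firm B's profit: π = x_B(127 − 5(x_B + x_A)) − 39x_B.
∂π/∂x_B = 88 − 10x_B − 5x_A = 0, so x_B = 8.8 − 0.5x_A.
By the same steps for A: x_A = 9.2 − 0.5x_B.
Substituting the second reaction function into the first: x_B = 8.8 − 0.5(9.2 − 0.5x_B), which gives 0.75x_B = 4.2 ⇒ x_B = 5.6.
Then x_A = 9.2 − 0.5·5.6 = 6.4.
Price P = 127 − 5·12 = 67.
B's profit: (67 − 39)·5.6 = 156.8.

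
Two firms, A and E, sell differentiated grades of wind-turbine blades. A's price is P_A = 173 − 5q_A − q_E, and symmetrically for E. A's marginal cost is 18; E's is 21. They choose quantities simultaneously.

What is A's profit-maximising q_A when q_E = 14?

Firm A's profit: π = q_A(173 − 5q_A − q_E) − 18q_A.
∂π/∂q_A = 155 − 10q_A − q_E = 0 ⇒ q_A = 15.5 − 0.1q_E.
At q_E = 14: q_A = 15.5 − 0.1·14 = 14.1.

14.1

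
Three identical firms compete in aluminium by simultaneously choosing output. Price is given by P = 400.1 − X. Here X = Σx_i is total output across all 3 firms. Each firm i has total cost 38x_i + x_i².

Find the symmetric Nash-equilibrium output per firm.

A representative firm's profit is π_i = x_i(400.1 − X) − 38x_i − x_i², with X = x_i + Σ_{j≠i} x_j.
First-order condition: 362.1 − 4x_i − Σ_{j≠i} x_j = 0.
Imposing symmetry (x_j = x for all j) turns Σ_{j≠i} x_j into 2x, so 362.1 = 6x and x = 60.35.

60.35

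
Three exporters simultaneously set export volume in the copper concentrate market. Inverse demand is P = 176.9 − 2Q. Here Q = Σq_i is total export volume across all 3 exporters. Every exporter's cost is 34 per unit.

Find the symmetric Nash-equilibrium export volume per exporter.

17.8625

A representative exporter's profit is π_i = q_i(176.9 − 2Q) − 34q_i, with Q = q_i + Σ_{j≠i} q_j.
First-order condition: 142.9 − 4q_i − 2Σ_{j≠i} q_j = 0.
In a symmetric equilibrium every exporter chooses the same q, so Σ_{j≠i} q_j = 2q. The condition becomes 142.9 − 8q = 0, giving q = 142.9/8 = 17.8625.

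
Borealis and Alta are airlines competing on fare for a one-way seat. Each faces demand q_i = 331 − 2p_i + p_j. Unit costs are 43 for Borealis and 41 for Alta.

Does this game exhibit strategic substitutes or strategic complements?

Borealis's profit: π = (p_{Borealis} − 43)(331 − 2p_{Borealis} + p_{Alta}).
∂π/∂p_{Borealis} = 417 − 4p_{Borealis} + p_{Alta} = 0 ⇒ p_{Borealis} = 104.25 + 0.25p_{Alta}.
The best-response slope dp_{Borealis}/dp_{Alta} = 0.25 > 0: the reaction function is upward-sloping, so the choices are strategic complements.

strategic complements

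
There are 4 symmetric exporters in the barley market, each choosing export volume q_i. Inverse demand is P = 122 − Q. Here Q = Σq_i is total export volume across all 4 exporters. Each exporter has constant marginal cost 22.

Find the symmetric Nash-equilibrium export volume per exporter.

20

A representative exporter's profit is π_i = q_i(122 − Q) − 22q_i, with Q = q_i + Σ_{j≠i} q_j.
First-order condition: 100 − 2q_i − Σ_{j≠i} q_j = 0.
With identical exporters, set every q_j = q: then 100 − 2q − 3q = 0, i.e. q = 100/5 = 20.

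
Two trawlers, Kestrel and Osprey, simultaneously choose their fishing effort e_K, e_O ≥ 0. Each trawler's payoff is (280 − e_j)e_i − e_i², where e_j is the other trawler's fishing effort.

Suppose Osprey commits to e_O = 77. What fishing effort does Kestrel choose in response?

Kestrel's payoff is (280 − e_O)e_K − e_K².
∂π/∂e_K = 280 − e_O − 2e_K = 0, so e_K = 140 − 0.5e_O.
At e_O = 77: e_K = 140 − 0.5·77 = 101.5.

101.5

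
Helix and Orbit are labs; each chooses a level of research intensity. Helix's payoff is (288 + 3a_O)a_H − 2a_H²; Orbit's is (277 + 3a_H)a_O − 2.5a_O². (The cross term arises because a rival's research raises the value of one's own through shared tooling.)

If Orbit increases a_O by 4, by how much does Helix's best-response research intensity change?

3

Expanding Helix's payoff: 288a_H + 3a_Oa_H − 2a_H².
∂π/∂a_H = 288 + 3a_O − 4a_H = 0, so a_H = 72 + 0.75a_O.
The reaction-function slope is 0.75, so a 4-unit rise in a_O moves a_H by 0.75 × 4 = 3. Helix's best response rises — the actions are strategic complements.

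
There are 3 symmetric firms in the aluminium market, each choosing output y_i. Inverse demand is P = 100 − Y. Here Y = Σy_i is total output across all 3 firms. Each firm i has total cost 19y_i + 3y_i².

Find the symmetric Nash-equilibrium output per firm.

8.1

A representative firm's profit is π_i = y_i(100 − Y) − 19y_i − 3y_i², with Y = y_i + Σ_{j≠i} y_j.
First-order condition: 81 − 8y_i − Σ_{j≠i} y_j = 0.
With identical firms, set every y_j = y: then 81 − 8y − 2y = 0, i.e. y = 81/10 = 8.1.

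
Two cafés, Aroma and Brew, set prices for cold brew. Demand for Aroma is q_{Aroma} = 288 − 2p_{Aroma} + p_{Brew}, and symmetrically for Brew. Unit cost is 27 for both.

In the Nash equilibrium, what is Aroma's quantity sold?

Aroma's profit: π = (p_{Aroma} − 27)(288 − 2p_{Aroma} + p_{Brew}).
∂π/∂p_{Aroma} = 342 − 4p_{Aroma} + p_{Brew} = 0 ⇒ p_{Aroma} = 85.5 + 0.25p_{Brew}.
By symmetry p_{Brew} = p_{Aroma}; substituting into the reaction function, 0.75p_{Aroma} = 85.5 and p_{Aroma} = 114.
q_{Aroma} = 288 − 2·114 + 114 = 174.

174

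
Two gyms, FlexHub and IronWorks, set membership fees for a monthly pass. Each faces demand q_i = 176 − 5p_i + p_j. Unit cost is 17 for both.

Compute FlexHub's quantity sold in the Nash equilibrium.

FlexHub's profit: π = (p_{FlexHub} − 17)(176 − 5p_{FlexHub} + p_{IronWorks}).
∂π/∂p_{FlexHub} = 261 − 10p_{FlexHub} + p_{IronWorks} = 0 ⇒ p_{FlexHub} = 26.1 + 0.1p_{IronWorks}.
By symmetry p_{IronWorks} = p_{FlexHub}; substituting into the reaction function, 0.9p_{FlexHub} = 26.1 and p_{FlexHub} = 29.
q_{FlexHub} = 176 − 5·29 + 29 = 60.

60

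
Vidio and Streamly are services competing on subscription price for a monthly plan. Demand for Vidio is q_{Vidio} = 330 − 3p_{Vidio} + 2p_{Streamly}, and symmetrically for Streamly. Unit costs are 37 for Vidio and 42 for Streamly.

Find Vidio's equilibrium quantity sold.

222.5625

Vidio's profit: π = (p_{Vidio} − 37)(330 − 3p_{Vidio} + 2p_{Streamly}).
∂π/∂p_{Vidio} = 441 − 6p_{Vidio} + 2p_{Streamly} = 0 ⇒ p_{Vidio} = 73.5 + (1/3)p_{Streamly}.
Similarly p_{Streamly} = 76 + (1/3)p_{Vidio}.
Substituting the second reaction function into the first: p_{Vidio} = 73.5 + (1/3)(76 + (1/3)p_{Vidio}), which gives (8/9)p_{Vidio} = 593/6 ⇒ p_{Vidio} = 111.1875.
Then p_{Streamly} = 76 + (1/3)·111.1875 = 113.0625.
q_{Vidio} = 330 − 3·111.1875 + 2·113.0625 = 222.5625.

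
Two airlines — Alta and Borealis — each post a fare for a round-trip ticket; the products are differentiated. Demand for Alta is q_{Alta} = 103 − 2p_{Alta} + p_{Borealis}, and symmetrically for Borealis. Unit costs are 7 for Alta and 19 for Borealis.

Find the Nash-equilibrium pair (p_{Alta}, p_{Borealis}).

Alta's profit: π = (p_{Alta} − 7)(103 − 2p_{Alta} + p_{Borealis}).
∂π/∂p_{Alta} = 117 − 4p_{Alta} + p_{Borealis} = 0 ⇒ p_{Alta} = 29.25 + 0.25p_{Borealis}.
Similarly p_{Borealis} = 35.25 + 0.25p_{Alta}.
Solving the two reaction functions simultaneously: (1 − (0.25)(0.25))p_{Alta} = 29.25 + 0.25·35.25, so 0.9375p_{Alta} = 38.0625 and p_{Alta} = 40.6.
Then p_{Borealis} = 35.25 + 0.25·40.6 = 45.4.

40.6, 45.4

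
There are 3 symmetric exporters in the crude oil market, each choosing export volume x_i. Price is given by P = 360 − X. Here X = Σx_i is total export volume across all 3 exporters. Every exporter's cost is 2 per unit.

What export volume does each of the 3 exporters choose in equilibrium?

A representative exporter's profit is π_i = x_i(360 − X) − 2x_i, with X = x_i + Σ_{j≠i} x_j.
First-order condition: 358 − 2x_i − Σ_{j≠i} x_j = 0.
Imposing symmetry (x_j = x for all j) turns Σ_{j≠i} x_j into 2x, so 358 = 4x and x = 89.5.

89.5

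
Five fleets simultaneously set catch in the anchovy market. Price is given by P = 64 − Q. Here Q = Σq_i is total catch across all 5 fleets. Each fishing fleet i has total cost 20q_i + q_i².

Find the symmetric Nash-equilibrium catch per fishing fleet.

A representative fishing fleet's profit is π_i = q_i(64 − Q) − 20q_i − q_i², with Q = q_i + Σ_{j≠i} q_j.
First-order condition: 44 − 4q_i − Σ_{j≠i} q_j = 0.
With identical fishing fleets, set every q_j = q: then 44 − 4q − 4q = 0, i.e. q = 44/8 = 5.5.

5.5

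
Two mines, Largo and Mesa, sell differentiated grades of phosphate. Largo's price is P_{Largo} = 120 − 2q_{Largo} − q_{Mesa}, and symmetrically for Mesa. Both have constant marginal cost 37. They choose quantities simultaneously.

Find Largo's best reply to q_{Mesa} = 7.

Mine Largo's profit: π = q_{Largo}(120 − 2q_{Largo} − q_{Mesa}) − 37q_{Largo}.
∂π/∂q_{Largo} = 83 − 4q_{Largo} − q_{Mesa} = 0 ⇒ q_{Largo} = 20.75 − 0.25q_{Mesa}.
At q_{Mesa} = 7: q_{Largo} = 20.75 − 0.25·7 = 19.

19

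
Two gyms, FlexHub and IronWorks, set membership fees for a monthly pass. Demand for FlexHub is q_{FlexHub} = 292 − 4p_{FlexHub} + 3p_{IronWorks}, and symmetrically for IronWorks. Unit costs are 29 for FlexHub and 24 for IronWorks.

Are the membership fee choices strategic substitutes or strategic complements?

FlexHub's profit: π = (p_{FlexHub} − 29)(292 − 4p_{FlexHub} + 3p_{IronWorks}).
∂π/∂p_{FlexHub} = 408 − 8p_{FlexHub} + 3p_{IronWorks} = 0 ⇒ p_{FlexHub} = 51 + 0.375p_{IronWorks}.
The best-response slope dp_{FlexHub}/dp_{IronWorks} = 0.375 > 0: the reaction function is upward-sloping, so the choices are strategic complements.

strategic complements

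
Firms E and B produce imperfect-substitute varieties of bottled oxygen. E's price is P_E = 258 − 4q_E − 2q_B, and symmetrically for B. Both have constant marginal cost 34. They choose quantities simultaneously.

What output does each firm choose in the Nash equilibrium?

Firm E's profit: π = q_E(258 − 4q_E − 2q_B) − 34q_E.
∂π/∂q_E = 224 − 8q_E − 2q_B = 0 ⇒ q_E = 28 − 0.25q_B.
By symmetry q_B = q_E; substituting into the reaction function, 1.25q_E = 28 and q_E = 22.4.

22.4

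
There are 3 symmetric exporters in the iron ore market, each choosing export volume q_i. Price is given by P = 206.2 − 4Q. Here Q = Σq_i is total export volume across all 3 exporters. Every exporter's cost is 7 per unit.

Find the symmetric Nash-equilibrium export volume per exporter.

A representative exporter's profit is π_i = q_i(206.2 − 4Q) − 7q_i, with Q = q_i + Σ_{j≠i} q_j.
First-order condition: 199.2 − 8q_i − 4Σ_{j≠i} q_j = 0.
In a symmetric equilibrium every exporter chooses the same q, so Σ_{j≠i} q_j = 2q. The condition becomes 199.2 − 16q = 0, giving q = 199.2/16 = 12.45.

12.45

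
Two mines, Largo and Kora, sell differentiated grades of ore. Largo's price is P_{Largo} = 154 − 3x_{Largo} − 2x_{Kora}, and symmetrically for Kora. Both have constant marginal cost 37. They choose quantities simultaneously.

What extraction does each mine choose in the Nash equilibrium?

14.625

Mine Largo's profit: π = x_{Largo}(154 − 3x_{Largo} − 2x_{Kora}) − 37x_{Largo}.
∂π/∂x_{Largo} = 117 − 6x_{Largo} − 2x_{Kora} = 0 ⇒ x_{Largo} = 19.5 − (1/3)x_{Kora}.
By symmetry x_{Kora} = x_{Largo}; substituting into the reaction function, (4/3)x_{Largo} = 19.5 and x_{Largo} = 14.625.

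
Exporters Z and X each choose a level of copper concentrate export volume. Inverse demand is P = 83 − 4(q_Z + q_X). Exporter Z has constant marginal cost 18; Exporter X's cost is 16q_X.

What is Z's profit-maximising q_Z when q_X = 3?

6.625

Exporter Z's profit: π = q_Z(83 − 4(q_Z + q_X)) − 18q_Z.
∂π/∂q_Z = 65 − 8q_Z − 4q_X = 0, so q_Z = 8.125 − 0.5q_X.
At q_X = 3: q_Z = 8.125 − 0.5·3 = 6.625.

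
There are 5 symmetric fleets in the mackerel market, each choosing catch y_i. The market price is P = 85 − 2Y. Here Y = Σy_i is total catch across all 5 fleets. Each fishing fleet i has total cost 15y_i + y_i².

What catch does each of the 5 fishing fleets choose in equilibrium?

5

A representative fishing fleet's profit is π_i = y_i(85 − 2Y) − 15y_i − y_i², with Y = y_i + Σ_{j≠i} y_j.
First-order condition: 70 − 6y_i − 2Σ_{j≠i} y_j = 0.
In a symmetric equilibrium every fishing fleet chooses the same y, so Σ_{j≠i} y_j = 4y. The condition becomes 70 − 14y = 0, giving y = 70/14 = 5.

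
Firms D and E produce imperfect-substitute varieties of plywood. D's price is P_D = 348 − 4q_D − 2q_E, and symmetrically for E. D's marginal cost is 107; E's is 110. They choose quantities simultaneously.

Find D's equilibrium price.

203.8

Firm D's profit: π = q_D(348 − 4q_D − 2q_E) − 107q_D.
∂π/∂q_D = 241 − 8q_D − 2q_E = 0 ⇒ q_D = 30.125 − 0.25q_E.
Similarly q_E = 29.75 − 0.25q_D.
Solving the two reaction functions simultaneously: (1 − (−0.25)(−0.25))q_D = 30.125 − 0.25·29.75, so 0.9375q_D = 22.6875 and q_D = 24.2.
Then q_E = 29.75 − 0.25·24.2 = 23.7.
P_D = 348 − 4·24.2 − 2·23.7 = 203.8.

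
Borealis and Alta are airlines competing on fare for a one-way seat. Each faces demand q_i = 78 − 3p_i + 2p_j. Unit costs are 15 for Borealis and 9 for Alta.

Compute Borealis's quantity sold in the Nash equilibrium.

Borealis's profit: π = (p_{Borealis} − 15)(78 − 3p_{Borealis} + 2p_{Alta}).
∂π/∂p_{Borealis} = 123 − 6p_{Borealis} + 2p_{Alta} = 0 ⇒ p_{Borealis} = 20.5 + (1/3)p_{Alta}.
Similarly p_{Alta} = 17.5 + (1/3)p_{Borealis}.
Substituting the second reaction function into the first: p_{Borealis} = 20.5 + (1/3)(17.5 + (1/3)p_{Borealis}), which gives (8/9)p_{Borealis} = 79/3 ⇒ p_{Borealis} = 29.625.
Then p_{Alta} = 17.5 + (1/3)·29.625 = 27.375.
q_{Borealis} = 78 − 3·29.625 + 2·27.375 = 43.875.

43.875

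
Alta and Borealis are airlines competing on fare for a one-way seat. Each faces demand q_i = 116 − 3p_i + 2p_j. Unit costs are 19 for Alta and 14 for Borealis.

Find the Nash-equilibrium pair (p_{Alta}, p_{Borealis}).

42.3125, 40.4375

Alta's profit: π = (p_{Alta} − 19)(116 − 3p_{Alta} + 2p_{Borealis}).
∂π/∂p_{Alta} = 173 − 6p_{Alta} + 2p_{Borealis} = 0 ⇒ p_{Alta} = 173/6 + (1/3)p_{Borealis}.
Similarly p_{Borealis} = 79/3 + (1/3)p_{Alta}.
Substituting the second reaction function into the first: p_{Alta} = 173/6 + (1/3)(79/3 + (1/3)p_{Alta}), which gives (8/9)p_{Alta} = 677/18 ⇒ p_{Alta} = 42.3125.
Then p_{Borealis} = 79/3 + (1/3)·42.3125 = 40.4375.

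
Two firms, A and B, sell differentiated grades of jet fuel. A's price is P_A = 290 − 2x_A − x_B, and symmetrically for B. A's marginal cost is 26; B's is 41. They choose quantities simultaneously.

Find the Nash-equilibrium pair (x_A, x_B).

Firm A's profit: π = x_A(290 − 2x_A − x_B) − 26x_A.
∂π/∂x_A = 264 − 4x_A − x_B = 0 ⇒ x_A = 66 − 0.25x_B.
Similarly x_B = 62.25 − 0.25x_A.
Solving the two reaction functions simultaneously: (1 − (−0.25)(−0.25))x_A = 66 − 0.25·62.25, so 0.9375x_A = 50.4375 and x_A = 53.8.
Then x_B = 62.25 − 0.25·53.8 = 48.8.

53.8, 48.8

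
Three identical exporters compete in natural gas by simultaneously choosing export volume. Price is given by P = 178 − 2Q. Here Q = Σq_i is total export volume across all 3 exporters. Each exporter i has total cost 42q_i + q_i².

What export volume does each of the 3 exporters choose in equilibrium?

A representative exporter's profit is π_i = q_i(178 − 2Q) − 42q_i − q_i², with Q = q_i + Σ_{j≠i} q_j.
First-order condition: 136 − 6q_i − 2Σ_{j≠i} q_j = 0.
In a symmetric equilibrium every exporter chooses the same q, so Σ_{j≠i} q_j = 2q. The condition becomes 136 − 10q = 0, giving q = 136/10 = 13.6.

13.6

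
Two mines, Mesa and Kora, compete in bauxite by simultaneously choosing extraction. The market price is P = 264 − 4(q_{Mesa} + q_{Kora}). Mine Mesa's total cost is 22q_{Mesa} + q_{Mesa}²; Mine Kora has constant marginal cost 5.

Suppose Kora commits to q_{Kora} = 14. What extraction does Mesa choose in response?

18.6

Mine Mesa's profit: π = q_{Mesa}(264 − 4(q_{Mesa} + q_{Kora})) − 22q_{Mesa} − q_{Mesa}².
∂π/∂q_{Mesa} = 242 − 10q_{Mesa} − 4q_{Kora} = 0, so q_{Mesa} = 24.2 − 0.4q_{Kora}.
At q_{Kora} = 14: q_{Mesa} = 24.2 − 0.4·14 = 18.6.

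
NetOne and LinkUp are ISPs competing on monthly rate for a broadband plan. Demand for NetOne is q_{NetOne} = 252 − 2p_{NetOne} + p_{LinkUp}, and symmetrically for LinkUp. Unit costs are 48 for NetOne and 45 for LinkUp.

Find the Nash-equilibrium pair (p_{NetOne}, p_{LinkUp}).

115.6, 114.4

NetOne's profit: π = (p_{NetOne} − 48)(252 − 2p_{NetOne} + p_{LinkUp}).
∂π/∂p_{NetOne} = 348 − 4p_{NetOne} + p_{LinkUp} = 0 ⇒ p_{NetOne} = 87 + 0.25p_{LinkUp}.
Similarly p_{LinkUp} = 85.5 + 0.25p_{NetOne}.
Plugging p_{LinkUp} into NetOne's best response: p_{NetOne} = 87 + 0.25(85.5 + 0.25p_{NetOne}) ⇒ 0.9375p_{NetOne} = 108.375, so p_{NetOne} = 115.6.
Then p_{LinkUp} = 85.5 + 0.25·115.6 = 114.4.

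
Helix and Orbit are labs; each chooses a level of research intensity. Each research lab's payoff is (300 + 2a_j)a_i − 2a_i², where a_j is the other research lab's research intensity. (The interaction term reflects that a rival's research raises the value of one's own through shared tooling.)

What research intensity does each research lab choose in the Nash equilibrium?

150

Helix's payoff is (300 + 2a_O)a_H − 2a_H².
∂π/∂a_H = 300 + 2a_O − 4a_H = 0, so a_H = 75 + 0.5a_O.
Setting a_H = a_O in the reaction function: a_H = 75 + 0.5a_H, so a_H = 75 / 0.5 = 150.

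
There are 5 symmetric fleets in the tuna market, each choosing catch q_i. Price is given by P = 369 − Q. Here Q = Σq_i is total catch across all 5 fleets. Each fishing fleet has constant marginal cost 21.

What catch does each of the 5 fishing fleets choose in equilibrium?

A representative fishing fleet's profit is π_i = q_i(369 − Q) − 21q_i, with Q = q_i + Σ_{j≠i} q_j.
First-order condition: 348 − 2q_i − Σ_{j≠i} q_j = 0.
With identical fishing fleets, set every q_j = q: then 348 − 2q − 4q = 0, i.e. q = 348/6 = 58.

58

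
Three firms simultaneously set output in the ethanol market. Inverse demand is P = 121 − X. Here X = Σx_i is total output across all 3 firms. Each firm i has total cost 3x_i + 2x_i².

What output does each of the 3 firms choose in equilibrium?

14.75

A representative firm's profit is π_i = x_i(121 − X) − 3x_i − 2x_i², with X = x_i + Σ_{j≠i} x_j.
First-order condition: 118 − 6x_i − Σ_{j≠i} x_j = 0.
In a symmetric equilibrium every firm chooses the same x, so Σ_{j≠i} x_j = 2x. The condition becomes 118 − 8x = 0, giving x = 118/8 = 14.75.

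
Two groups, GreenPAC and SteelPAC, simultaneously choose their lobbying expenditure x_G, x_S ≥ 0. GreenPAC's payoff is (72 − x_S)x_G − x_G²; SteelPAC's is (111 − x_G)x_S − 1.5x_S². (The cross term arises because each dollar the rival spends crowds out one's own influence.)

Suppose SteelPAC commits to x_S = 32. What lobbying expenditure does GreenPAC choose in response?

Expanding GreenPAC's payoff: 72x_G − x_Sx_G − x_G².
∂π/∂x_G = 72 − x_S − 2x_G = 0, so x_G = 36 − 0.5x_S.
At x_S = 32: x_G = 36 − 0.5·32 = 20.

20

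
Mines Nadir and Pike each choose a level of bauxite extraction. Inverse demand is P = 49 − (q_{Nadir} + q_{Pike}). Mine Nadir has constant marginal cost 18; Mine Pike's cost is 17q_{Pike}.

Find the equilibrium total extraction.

21

Mine Nadir's profit: π = q_{Nadir}(49 − (q_{Nadir} + q_{Pike})) − 18q_{Nadir}.
∂π/∂q_{Nadir} = 31 − 2q_{Nadir} − q_{Pike} = 0, so q_{Nadir} = 15.5 − 0.5q_{Pike}.
By the same steps for Pike: q_{Pike} = 16 − 0.5q_{Nadir}.
Plugging q_{Pike} into Nadir's best response: q_{Nadir} = 15.5 − 0.5(16 − 0.5q_{Nadir}) ⇒ 0.75q_{Nadir} = 7.5, so q_{Nadir} = 10.
Then q_{Pike} = 16 − 0.5·10 = 11.
Total extraction: 10 + 11 = 21.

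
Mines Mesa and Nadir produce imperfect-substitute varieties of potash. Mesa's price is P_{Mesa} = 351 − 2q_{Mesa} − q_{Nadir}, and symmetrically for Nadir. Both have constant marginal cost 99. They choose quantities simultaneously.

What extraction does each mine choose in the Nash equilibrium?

Mine Mesa's profit: π = q_{Mesa}(351 − 2q_{Mesa} − q_{Nadir}) − 99q_{Mesa}.
∂π/∂q_{Mesa} = 252 − 4q_{Mesa} − q_{Nadir} = 0 ⇒ q_{Mesa} = 63 − 0.25q_{Nadir}.
Setting q_{Mesa} = q_{Nadir} in the reaction function: q_{Mesa} = 63 − 0.25q_{Mesa}, so q_{Mesa} = 63 / 1.25 = 50.4.

50.4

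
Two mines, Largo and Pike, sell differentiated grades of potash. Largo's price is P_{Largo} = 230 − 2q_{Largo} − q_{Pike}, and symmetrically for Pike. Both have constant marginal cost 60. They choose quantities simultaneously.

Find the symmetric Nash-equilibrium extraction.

Mine Largo's profit: π = q_{Largo}(230 − 2q_{Largo} − q_{Pike}) − 60q_{Largo}.
∂π/∂q_{Largo} = 170 − 4q_{Largo} − q_{Pike} = 0 ⇒ q_{Largo} = 42.5 − 0.25q_{Pike}.
The game is symmetric, so in equilibrium q_{Pike} = q_{Largo}: the reaction function gives 1.25q_{Largo} = 42.5, hence q_{Largo} = 34.

34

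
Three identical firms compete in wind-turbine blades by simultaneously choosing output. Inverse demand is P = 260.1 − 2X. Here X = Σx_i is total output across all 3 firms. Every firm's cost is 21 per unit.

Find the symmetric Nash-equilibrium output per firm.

A representative firm's profit is π_i = x_i(260.1 − 2X) − 21x_i, with X = x_i + Σ_{j≠i} x_j.
First-order condition: 239.1 − 4x_i − 2Σ_{j≠i} x_j = 0.
Imposing symmetry (x_j = x for all j) turns Σ_{j≠i} x_j into 2x, so 239.1 = 8x and x = 29.8875.

29.8875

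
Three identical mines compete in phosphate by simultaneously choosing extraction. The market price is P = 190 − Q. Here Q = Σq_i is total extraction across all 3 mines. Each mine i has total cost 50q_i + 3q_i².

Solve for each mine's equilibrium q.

14

A representative mine's profit is π_i = q_i(190 − Q) − 50q_i − 3q_i², with Q = q_i + Σ_{j≠i} q_j.
First-order condition: 140 − 8q_i − Σ_{j≠i} q_j = 0.
In a symmetric equilibrium every mine chooses the same q, so Σ_{j≠i} q_j = 2q. The condition becomes 140 − 10q = 0, giving q = 140/10 = 14.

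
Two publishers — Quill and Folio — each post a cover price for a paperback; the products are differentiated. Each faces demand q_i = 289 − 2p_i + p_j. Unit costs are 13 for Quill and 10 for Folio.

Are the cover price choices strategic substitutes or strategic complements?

strategic complements

Quill's profit: π = (p_{Quill} − 13)(289 − 2p_{Quill} + p_{Folio}).
∂π/∂p_{Quill} = 315 − 4p_{Quill} + p_{Folio} = 0 ⇒ p_{Quill} = 78.75 + 0.25p_{Folio}.
The best-response slope dp_{Quill}/dp_{Folio} = 0.25 > 0: the reaction function is upward-sloping, so the choices are strategic complements.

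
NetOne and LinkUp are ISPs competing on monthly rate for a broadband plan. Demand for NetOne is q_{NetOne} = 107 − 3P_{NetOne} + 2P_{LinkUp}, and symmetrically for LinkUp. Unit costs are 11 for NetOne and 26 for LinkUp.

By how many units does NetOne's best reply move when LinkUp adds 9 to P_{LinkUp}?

NetOne's profit: π = (P_{NetOne} − 11)(107 − 3P_{NetOne} + 2P_{LinkUp}).
∂π/∂P_{NetOne} = 140 − 6P_{NetOne} + 2P_{LinkUp} = 0 ⇒ P_{NetOne} = 70/3 + (1/3)P_{LinkUp}.
The reaction-function slope is 1/3, so a 9-unit rise in P_{LinkUp} moves P_{NetOne} by 1/3 × 9 = 3. NetOne's best response rises — the actions are strategic complements.

3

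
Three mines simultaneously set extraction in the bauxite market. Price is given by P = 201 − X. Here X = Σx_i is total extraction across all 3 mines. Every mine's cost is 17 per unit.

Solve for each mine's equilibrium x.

A representative mine's profit is π_i = x_i(201 − X) − 17x_i, with X = x_i + Σ_{j≠i} x_j.
First-order condition: 184 − 2x_i − Σ_{j≠i} x_j = 0.
With identical mines, set every x_j = x: then 184 − 2x − 2x = 0, i.e. x = 184/4 = 46.

46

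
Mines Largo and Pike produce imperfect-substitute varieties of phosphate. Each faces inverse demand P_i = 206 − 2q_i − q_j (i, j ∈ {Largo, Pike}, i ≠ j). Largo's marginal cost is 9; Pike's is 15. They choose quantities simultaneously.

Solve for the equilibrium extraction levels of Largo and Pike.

Mine Largo's profit: π = q_{Largo}(206 − 2q_{Largo} − q_{Pike}) − 9q_{Largo}.
∂π/∂q_{Largo} = 197 − 4q_{Largo} − q_{Pike} = 0 ⇒ q_{Largo} = 49.25 − 0.25q_{Pike}.
Similarly q_{Pike} = 47.75 − 0.25q_{Largo}.
Plugging q_{Pike} into Largo's best response: q_{Largo} = 49.25 − 0.25(47.75 − 0.25q_{Largo}) ⇒ 0.9375q_{Largo} = 37.3125, so q_{Largo} = 39.8.
Then q_{Pike} = 47.75 − 0.25·39.8 = 37.8.

39.8, 37.8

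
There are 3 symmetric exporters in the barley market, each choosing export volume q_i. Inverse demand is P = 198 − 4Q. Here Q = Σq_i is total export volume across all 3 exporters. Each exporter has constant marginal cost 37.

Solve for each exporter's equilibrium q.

10.0625

A representative exporter's profit is π_i = q_i(198 − 4Q) − 37q_i, with Q = q_i + Σ_{j≠i} q_j.
First-order condition: 161 − 8q_i − 4Σ_{j≠i} q_j = 0.
Imposing symmetry (q_j = q for all j) turns Σ_{j≠i} q_j into 2q, so 161 = 16q and q = 10.0625.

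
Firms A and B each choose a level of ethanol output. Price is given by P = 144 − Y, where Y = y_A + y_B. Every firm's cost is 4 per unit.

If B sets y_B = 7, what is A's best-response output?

66.5

Firm A's profit: π = y_A(144 − (y_A + y_B)) − 4y_A.
∂π/∂y_A = 140 − 2y_A − y_B = 0, so y_A = 70 − 0.5y_B.
At y_B = 7: y_A = 70 − 0.5·7 = 66.5.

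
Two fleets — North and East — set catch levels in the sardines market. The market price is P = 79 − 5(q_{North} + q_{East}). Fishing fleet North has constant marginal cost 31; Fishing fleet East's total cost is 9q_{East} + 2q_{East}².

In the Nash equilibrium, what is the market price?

45

Fishing fleet North's profit: π = q_{North}(79 − 5(q_{North} + q_{East})) − 31q_{North}.
∂π/∂q_{North} = 48 − 10q_{North} − 5q_{East} = 0, so q_{North} = 4.8 − 0.5q_{East}.
For East: ∂π/∂q_{East} = 70 − 14q_{East} − 5q_{North} = 0 ⇒ q_{East} = 5 − (5/14)q_{North}.
Solving the two reaction functions simultaneously: (1 − (−0.5)(−5/14))q_{North} = 4.8 − 0.5·5, so (23/28)q_{North} = 2.3 and q_{North} = 2.8.
Then q_{East} = 5 − (5/14)·2.8 = 4.
Equilibrium price: P = 79 − 5·6.8 = 45.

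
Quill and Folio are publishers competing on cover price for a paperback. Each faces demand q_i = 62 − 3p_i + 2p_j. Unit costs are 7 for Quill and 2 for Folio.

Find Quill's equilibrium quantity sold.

Quill's profit: π = (p_{Quill} − 7)(62 − 3p_{Quill} + 2p_{Folio}).
∂π/∂p_{Quill} = 83 − 6p_{Quill} + 2p_{Folio} = 0 ⇒ p_{Quill} = 83/6 + (1/3)p_{Folio}.
Similarly p_{Folio} = 34/3 + (1/3)p_{Quill}.
Solving the two reaction functions simultaneously: (1 − (1/3)(1/3))p_{Quill} = 83/6 + (1/3)·(34/3), so (8/9)p_{Quill} = 317/18 and p_{Quill} = 19.8125.
Then p_{Folio} = 34/3 + (1/3)·19.8125 = 17.9375.
q_{Quill} = 62 − 3·19.8125 + 2·17.9375 = 38.4375.

38.4375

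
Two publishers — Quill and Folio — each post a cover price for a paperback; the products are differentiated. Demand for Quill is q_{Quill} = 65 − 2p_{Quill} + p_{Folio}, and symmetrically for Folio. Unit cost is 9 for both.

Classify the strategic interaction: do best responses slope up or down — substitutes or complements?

Quill's profit: π = (p_{Quill} − 9)(65 − 2p_{Quill} + p_{Folio}).
∂π/∂p_{Quill} = 83 − 4p_{Quill} + p_{Folio} = 0 ⇒ p_{Quill} = 20.75 + 0.25p_{Folio}.
The best-response slope dp_{Quill}/dp_{Folio} = 0.25 > 0: the reaction function is upward-sloping, so the choices are strategic complements.

strategic complements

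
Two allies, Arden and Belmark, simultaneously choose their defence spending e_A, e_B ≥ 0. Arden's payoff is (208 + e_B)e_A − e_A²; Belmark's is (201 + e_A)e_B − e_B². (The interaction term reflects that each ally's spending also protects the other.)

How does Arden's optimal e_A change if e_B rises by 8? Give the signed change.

4

Expanding Arden's payoff: 208e_A + e_Be_A − e_A².
∂π/∂e_A = 208 + e_B − 2e_A = 0, so e_A = 104 + 0.5e_B.
The reaction-function slope is 0.5, so an 8-unit rise in e_B moves e_A by 0.5 × 8 = 4. Arden's best response rises — the actions are strategic complements.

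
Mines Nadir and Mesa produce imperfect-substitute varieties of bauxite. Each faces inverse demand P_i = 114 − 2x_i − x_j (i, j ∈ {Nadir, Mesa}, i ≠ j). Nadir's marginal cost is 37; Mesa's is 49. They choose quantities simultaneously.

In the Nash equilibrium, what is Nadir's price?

69.4

Mine Nadir's profit: π = x_{Nadir}(114 − 2x_{Nadir} − x_{Mesa}) − 37x_{Nadir}.
∂π/∂x_{Nadir} = 77 − 4x_{Nadir} − x_{Mesa} = 0 ⇒ x_{Nadir} = 19.25 − 0.25x_{Mesa}.
Similarly x_{Mesa} = 16.25 − 0.25x_{Nadir}.
Substituting the second reaction function into the first: x_{Nadir} = 19.25 − 0.25(16.25 − 0.25x_{Nadir}), which gives 0.9375x_{Nadir} = 15.1875 ⇒ x_{Nadir} = 16.2.
Then x_{Mesa} = 16.25 − 0.25·16.2 = 12.2.
P_{Nadir} = 114 − 2·16.2 − 12.2 = 69.4.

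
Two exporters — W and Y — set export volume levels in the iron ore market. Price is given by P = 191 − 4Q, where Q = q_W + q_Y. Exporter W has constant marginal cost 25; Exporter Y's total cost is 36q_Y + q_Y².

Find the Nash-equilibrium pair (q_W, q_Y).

16.25, 9

Exporter W's profit: π = q_W(191 − 4(q_W + q_Y)) − 25q_W.
∂π/∂q_W = 166 − 8q_W − 4q_Y = 0, so q_W = 20.75 − 0.5q_Y.
For Y: ∂π/∂q_Y = 155 − 10q_Y − 4q_W = 0 ⇒ q_Y = 15.5 − 0.4q_W.
Substituting the second reaction function into the first: q_W = 20.75 − 0.5(15.5 − 0.4q_W), which gives 0.8q_W = 13 ⇒ q_W = 16.25.
Then q_Y = 15.5 − 0.4·16.25 = 9.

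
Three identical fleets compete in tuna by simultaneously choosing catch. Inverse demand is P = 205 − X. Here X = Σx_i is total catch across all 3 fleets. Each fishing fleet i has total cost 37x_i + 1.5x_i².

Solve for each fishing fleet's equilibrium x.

24

A representative fishing fleet's profit is π_i = x_i(205 − X) − 37x_i − 1.5x_i², with X = x_i + Σ_{j≠i} x_j.
First-order condition: 168 − 5x_i − Σ_{j≠i} x_j = 0.
Imposing symmetry (x_j = x for all j) turns Σ_{j≠i} x_j into 2x, so 168 = 7x and x = 24.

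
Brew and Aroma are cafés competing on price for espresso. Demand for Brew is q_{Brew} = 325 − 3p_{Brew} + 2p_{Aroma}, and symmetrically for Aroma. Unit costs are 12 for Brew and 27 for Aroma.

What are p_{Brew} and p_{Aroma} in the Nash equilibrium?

Brew's profit: π = (p_{Brew} − 12)(325 − 3p_{Brew} + 2p_{Aroma}).
∂π/∂p_{Brew} = 361 − 6p_{Brew} + 2p_{Aroma} = 0 ⇒ p_{Brew} = 361/6 + (1/3)p_{Aroma}.
Similarly p_{Aroma} = 203/3 + (1/3)p_{Brew}.
Solving the two reaction functions simultaneously: (1 − (1/3)(1/3))p_{Brew} = 361/6 + (1/3)·(203/3), so (8/9)p_{Brew} = 1489/18 and p_{Brew} = 93.0625.
Then p_{Aroma} = 203/3 + (1/3)·93.0625 = 98.6875.

93.0625, 98.6875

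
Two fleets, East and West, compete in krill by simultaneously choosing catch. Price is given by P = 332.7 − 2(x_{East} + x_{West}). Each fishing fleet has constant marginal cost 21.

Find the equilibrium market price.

124.9

Fishing fleet East's profit: π = x_{East}(332.7 − 2(x_{East} + x_{West})) − 21x_{East}.
∂π/∂x_{East} = 311.7 − 4x_{East} − 2x_{West} = 0, so x_{East} = 77.925 − 0.5x_{West}.
The game is symmetric, so in equilibrium x_{West} = x_{East}: the reaction function gives 1.5x_{East} = 77.925, hence x_{East} = 51.95.
Equilibrium price: P = 332.7 − 2·103.9 = 124.9.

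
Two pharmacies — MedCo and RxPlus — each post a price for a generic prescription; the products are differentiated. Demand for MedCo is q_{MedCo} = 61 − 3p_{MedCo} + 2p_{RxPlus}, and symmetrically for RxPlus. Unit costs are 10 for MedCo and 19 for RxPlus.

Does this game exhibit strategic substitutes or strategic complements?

MedCo's profit: π = (p_{MedCo} − 10)(61 − 3p_{MedCo} + 2p_{RxPlus}).
∂π/∂p_{MedCo} = 91 − 6p_{MedCo} + 2p_{RxPlus} = 0 ⇒ p_{MedCo} = 91/6 + (1/3)p_{RxPlus}.
The best-response slope dp_{MedCo}/dp_{RxPlus} = 1/3 > 0: the reaction function is upward-sloping, so the choices are strategic complements.

strategic complements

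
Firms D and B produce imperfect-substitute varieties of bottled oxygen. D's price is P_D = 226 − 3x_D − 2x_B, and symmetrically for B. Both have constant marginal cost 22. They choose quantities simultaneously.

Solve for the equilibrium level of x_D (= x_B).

25.5

Firm D's profit: π = x_D(226 − 3x_D − 2x_B) − 22x_D.
∂π/∂x_D = 204 − 6x_D − 2x_B = 0 ⇒ x_D = 34 − (1/3)x_B.
The game is symmetric, so in equilibrium x_B = x_D: the reaction function gives (4/3)x_D = 34, hence x_D = 25.5.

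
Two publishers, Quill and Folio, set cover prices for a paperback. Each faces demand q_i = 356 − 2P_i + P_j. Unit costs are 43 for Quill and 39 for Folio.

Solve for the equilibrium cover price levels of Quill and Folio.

146.8, 145.2

Quill's profit: π = (P_{Quill} − 43)(356 − 2P_{Quill} + P_{Folio}).
∂π/∂P_{Quill} = 442 − 4P_{Quill} + P_{Folio} = 0 ⇒ P_{Quill} = 110.5 + 0.25P_{Folio}.
Similarly P_{Folio} = 108.5 + 0.25P_{Quill}.
Solving the two reaction functions simultaneously: (1 − (0.25)(0.25))P_{Quill} = 110.5 + 0.25·108.5, so 0.9375P_{Quill} = 137.625 and P_{Quill} = 146.8.
Then P_{Folio} = 108.5 + 0.25·146.8 = 145.2.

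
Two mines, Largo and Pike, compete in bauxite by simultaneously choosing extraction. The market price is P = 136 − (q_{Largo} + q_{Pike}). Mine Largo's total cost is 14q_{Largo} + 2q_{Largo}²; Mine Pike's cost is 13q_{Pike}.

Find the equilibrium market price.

Mine Largo's profit: π = q_{Largo}(136 − (q_{Largo} + q_{Pike})) − 14q_{Largo} − 2q_{Largo}².
∂π/∂q_{Largo} = 122 − 6q_{Largo} − q_{Pike} = 0, so q_{Largo} = 61/3 − (1/6)q_{Pike}.
For Pike: ∂π/∂q_{Pike} = 123 − 2q_{Pike} − q_{Largo} = 0 ⇒ q_{Pike} = 61.5 − 0.5q_{Largo}.
Solving the two reaction functions simultaneously: (1 − (−1/6)(−0.5))q_{Largo} = 61/3 − (1/6)·61.5, so (11/12)q_{Largo} = 121/12 and q_{Largo} = 11.
Then q_{Pike} = 61.5 − 0.5·11 = 56.
Equilibrium price: P = 136 − 67 = 69.

69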